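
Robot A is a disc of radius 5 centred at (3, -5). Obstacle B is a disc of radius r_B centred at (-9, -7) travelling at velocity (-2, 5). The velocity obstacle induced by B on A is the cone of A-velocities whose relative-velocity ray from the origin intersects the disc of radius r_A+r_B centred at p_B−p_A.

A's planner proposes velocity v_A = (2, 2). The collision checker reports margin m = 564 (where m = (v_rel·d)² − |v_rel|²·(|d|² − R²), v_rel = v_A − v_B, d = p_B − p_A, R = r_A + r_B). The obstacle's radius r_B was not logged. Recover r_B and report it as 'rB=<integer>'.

m = 564
d = (-12, -2);  v_rel = (4, -3),  |v_rel|² = 25
v_rel×d = (4)·(-2) − (-3)·(-12) = -44
since m = R²·25 − (-44)²:  R² = (1936 + 564) / 25 = 100
R = √100 = 10  ⇒  r_B = 10 − 5 = 5

rB=5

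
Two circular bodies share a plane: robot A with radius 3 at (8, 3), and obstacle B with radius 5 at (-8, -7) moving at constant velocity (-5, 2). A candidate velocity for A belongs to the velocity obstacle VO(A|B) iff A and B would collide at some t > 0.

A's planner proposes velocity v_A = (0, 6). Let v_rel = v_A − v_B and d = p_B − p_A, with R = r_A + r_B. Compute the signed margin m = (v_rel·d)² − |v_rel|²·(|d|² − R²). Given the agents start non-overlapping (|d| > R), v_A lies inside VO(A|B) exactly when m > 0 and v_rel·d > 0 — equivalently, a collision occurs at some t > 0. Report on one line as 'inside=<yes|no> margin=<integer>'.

d = (-16, -10),  |d|² = 356;  R = 3+5 = 8,  c = 356−8² = 292
v_rel = (5, 4),  |v_rel|² = 41;  v_rel·d = (5)·(-16) + (4)·(-10) = -120
41·t² + 240·t + 292 = 0  ⇒  m = (-120)² − 41·292 = 2428
m = 2428 > 0,  v_rel·d = -120 < 0  ⇒  outside

inside=no margin=2428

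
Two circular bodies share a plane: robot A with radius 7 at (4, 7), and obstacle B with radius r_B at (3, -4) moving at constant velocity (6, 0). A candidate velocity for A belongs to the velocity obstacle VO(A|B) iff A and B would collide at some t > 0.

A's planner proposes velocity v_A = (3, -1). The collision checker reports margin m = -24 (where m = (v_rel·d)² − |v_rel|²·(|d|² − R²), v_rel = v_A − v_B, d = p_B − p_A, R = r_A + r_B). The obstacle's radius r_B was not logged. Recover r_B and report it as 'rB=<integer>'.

m = -24
d = (-1, -11);  v_rel = (-3, -1),  |v_rel|² = 10
v_rel×d = (-3)·(-11) − (-1)·(-1) = 32
since m = R²·10 − 32²:  R² = (1024 + -24) / 10 = 100
R = √100 = 10  ⇒  r_B = 10 − 7 = 3

rB=3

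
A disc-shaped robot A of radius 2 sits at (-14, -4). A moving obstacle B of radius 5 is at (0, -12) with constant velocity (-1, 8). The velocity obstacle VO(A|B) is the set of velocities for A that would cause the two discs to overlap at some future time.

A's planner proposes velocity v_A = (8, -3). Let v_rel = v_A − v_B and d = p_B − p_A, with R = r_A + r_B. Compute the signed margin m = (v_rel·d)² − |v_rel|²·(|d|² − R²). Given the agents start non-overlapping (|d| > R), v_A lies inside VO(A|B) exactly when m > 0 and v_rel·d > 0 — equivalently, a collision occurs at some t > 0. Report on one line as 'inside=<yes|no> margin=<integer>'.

d = (14, -8),  |d|² = 260;  R = 2+5 = 7,  c = 260−7² = 211
v_rel = (9, -11),  |v_rel|² = 202;  v_rel·d = (9)·(14) + (-11)·(-8) = 214
202·t² − 428·t + 211 = 0  ⇒  m = 214² − 202·211 = 3174
m = 3174 > 0,  v_rel·d = 214 > 0  ⇒  inside

inside=yes margin=3174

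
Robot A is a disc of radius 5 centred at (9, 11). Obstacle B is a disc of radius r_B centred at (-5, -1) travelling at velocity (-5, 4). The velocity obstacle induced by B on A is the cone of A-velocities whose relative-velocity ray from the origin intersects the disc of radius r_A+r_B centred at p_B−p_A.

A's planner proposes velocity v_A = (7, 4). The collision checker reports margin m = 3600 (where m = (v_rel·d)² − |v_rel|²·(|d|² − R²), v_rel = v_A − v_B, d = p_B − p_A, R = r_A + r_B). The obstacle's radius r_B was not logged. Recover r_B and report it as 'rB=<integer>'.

m = 3600
d = (-14, -12);  v_rel = (12, 0),  |v_rel|² = 144
v_rel×d = (12)·(-12) − (0)·(-14) = -144
since m = R²·144 − (-144)²:  R² = (20736 + 3600) / 144 = 169
R = √169 = 13  ⇒  r_B = 13 − 5 = 8

rB=8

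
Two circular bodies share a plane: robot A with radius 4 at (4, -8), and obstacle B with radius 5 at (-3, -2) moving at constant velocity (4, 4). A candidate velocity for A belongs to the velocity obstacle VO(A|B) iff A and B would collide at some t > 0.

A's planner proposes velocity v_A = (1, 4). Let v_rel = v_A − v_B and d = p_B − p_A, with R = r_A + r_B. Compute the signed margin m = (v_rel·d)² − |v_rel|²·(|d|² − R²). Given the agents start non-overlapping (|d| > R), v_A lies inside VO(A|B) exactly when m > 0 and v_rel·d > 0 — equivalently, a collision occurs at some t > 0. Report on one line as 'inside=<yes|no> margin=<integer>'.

d = (-7, 6),  |d|² = 85;  R = 4+5 = 9,  c = 85−9² = 4
v_rel = (-3, 0),  |v_rel|² = 9;  v_rel·d = (-3)·(-7) + (0)·(6) = 21
9·t² − 42·t + 4 = 0  ⇒  m = 21² − 9·4 = 405
m = 405 > 0,  v_rel·d = 21 > 0  ⇒  inside

inside=yes margin=405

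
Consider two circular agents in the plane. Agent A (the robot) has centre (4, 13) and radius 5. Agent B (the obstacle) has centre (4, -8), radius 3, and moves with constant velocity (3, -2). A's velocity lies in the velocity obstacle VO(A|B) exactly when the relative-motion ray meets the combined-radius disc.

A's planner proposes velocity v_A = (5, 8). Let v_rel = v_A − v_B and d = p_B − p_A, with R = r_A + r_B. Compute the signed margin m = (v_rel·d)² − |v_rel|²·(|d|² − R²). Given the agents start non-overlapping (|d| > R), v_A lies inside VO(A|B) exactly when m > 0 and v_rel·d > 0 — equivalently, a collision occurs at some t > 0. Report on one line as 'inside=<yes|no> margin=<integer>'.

d = (0, -21),  |d|² = 441;  R = 5+3 = 8,  c = 441−8² = 377
v_rel = (2, 10),  |v_rel|² = 104;  v_rel·d = (2)·(0) + (10)·(-21) = -210
104·t² + 420·t + 377 = 0  ⇒  m = (-210)² − 104·377 = 4892
m = 4892 > 0,  v_rel·d = -210 < 0  ⇒  outside

inside=no margin=4892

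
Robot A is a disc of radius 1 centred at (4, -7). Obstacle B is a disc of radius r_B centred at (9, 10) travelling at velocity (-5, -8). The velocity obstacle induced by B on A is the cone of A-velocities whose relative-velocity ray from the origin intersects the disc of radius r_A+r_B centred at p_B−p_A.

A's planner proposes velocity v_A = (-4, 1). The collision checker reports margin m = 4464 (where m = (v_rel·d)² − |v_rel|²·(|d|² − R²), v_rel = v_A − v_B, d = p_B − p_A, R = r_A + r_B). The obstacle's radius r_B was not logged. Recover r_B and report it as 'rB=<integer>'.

m = 4464
d = (5, 17);  v_rel = (1, 9),  |v_rel|² = 82
v_rel×d = (1)·(17) − (9)·(5) = -28
since m = R²·82 − (-28)²:  R² = (784 + 4464) / 82 = 64
R = √64 = 8  ⇒  r_B = 8 − 1 = 7

rB=7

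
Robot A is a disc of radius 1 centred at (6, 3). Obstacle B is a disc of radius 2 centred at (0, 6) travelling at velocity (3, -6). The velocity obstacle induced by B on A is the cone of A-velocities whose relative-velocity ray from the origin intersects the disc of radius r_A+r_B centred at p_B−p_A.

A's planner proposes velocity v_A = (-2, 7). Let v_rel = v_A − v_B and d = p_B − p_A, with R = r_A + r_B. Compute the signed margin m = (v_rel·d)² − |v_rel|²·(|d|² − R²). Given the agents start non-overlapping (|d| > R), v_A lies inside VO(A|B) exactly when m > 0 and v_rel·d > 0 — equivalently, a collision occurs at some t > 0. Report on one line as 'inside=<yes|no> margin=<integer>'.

d = (-6, 3),  |d|² = 45;  R = 1+2 = 3,  c = 45−3² = 36
v_rel = (-5, 13),  |v_rel|² = 194;  v_rel·d = (-5)·(-6) + (13)·(3) = 69
194·t² − 138·t + 36 = 0  ⇒  m = 69² − 194·36 = -2223
m = -2223 < 0,  v_rel·d = 69 > 0  ⇒  outside

inside=no margin=-2223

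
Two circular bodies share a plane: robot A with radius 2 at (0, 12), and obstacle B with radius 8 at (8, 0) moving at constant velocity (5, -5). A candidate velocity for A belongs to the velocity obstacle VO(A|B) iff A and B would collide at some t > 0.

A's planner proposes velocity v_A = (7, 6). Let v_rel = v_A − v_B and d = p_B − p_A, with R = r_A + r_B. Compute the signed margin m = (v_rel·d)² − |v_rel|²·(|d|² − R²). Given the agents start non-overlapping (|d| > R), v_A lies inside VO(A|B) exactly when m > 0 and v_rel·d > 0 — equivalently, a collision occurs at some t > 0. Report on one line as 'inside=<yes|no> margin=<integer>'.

d = (8, -12),  |d|² = 208;  R = 2+8 = 10,  c = 208−10² = 108
v_rel = (2, 11),  |v_rel|² = 125;  v_rel·d = (2)·(8) + (11)·(-12) = -116
125·t² + 232·t + 108 = 0  ⇒  m = (-116)² − 125·108 = -44
m = -44 < 0,  v_rel·d = -116 < 0  ⇒  outside

inside=no margin=-44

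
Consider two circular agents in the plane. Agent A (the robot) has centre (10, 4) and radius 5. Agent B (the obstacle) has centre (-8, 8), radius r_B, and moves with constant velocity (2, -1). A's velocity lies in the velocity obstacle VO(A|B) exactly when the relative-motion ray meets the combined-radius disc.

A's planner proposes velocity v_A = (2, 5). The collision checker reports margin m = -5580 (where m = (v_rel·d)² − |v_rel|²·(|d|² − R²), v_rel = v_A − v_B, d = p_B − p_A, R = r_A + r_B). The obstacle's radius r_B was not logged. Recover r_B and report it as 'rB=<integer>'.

m = -5580
d = (-18, 4);  v_rel = (0, 6),  |v_rel|² = 36
v_rel×d = (0)·(4) − (6)·(-18) = 108
since m = R²·36 − 108²:  R² = (11664 + -5580) / 36 = 169
R = √169 = 13  ⇒  r_B = 13 − 5 = 8

rB=8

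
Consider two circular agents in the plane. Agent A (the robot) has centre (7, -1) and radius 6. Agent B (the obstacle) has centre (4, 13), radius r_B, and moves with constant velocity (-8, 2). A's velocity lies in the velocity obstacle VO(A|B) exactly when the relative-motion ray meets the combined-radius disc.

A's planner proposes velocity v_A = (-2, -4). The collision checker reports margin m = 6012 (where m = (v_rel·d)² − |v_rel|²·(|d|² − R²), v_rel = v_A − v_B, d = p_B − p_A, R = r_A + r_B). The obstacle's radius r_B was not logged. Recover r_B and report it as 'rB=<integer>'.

m = 6012
d = (-3, 14);  v_rel = (6, -6),  |v_rel|² = 72
v_rel×d = (6)·(14) − (-6)·(-3) = 66
since m = R²·72 − 66²:  R² = (4356 + 6012) / 72 = 144
R = √144 = 12  ⇒  r_B = 12 − 6 = 6

rB=6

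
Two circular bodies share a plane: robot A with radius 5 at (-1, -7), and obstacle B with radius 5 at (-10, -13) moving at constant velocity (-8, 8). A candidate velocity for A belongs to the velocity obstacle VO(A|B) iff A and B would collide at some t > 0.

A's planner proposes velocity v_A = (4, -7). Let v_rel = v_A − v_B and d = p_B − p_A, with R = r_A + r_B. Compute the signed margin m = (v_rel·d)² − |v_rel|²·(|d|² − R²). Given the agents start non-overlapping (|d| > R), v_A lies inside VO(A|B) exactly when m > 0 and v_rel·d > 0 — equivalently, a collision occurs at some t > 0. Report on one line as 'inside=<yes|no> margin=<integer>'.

d = (-9, -6),  |d|² = 117;  R = 5+5 = 10,  c = 117−10² = 17
v_rel = (12, -15),  |v_rel|² = 369;  v_rel·d = (12)·(-9) + (-15)·(-6) = -18
369·t² + 36·t + 17 = 0  ⇒  m = (-18)² − 369·17 = -5949
m = -5949 < 0,  v_rel·d = -18 < 0  ⇒  outside

inside=no margin=-5949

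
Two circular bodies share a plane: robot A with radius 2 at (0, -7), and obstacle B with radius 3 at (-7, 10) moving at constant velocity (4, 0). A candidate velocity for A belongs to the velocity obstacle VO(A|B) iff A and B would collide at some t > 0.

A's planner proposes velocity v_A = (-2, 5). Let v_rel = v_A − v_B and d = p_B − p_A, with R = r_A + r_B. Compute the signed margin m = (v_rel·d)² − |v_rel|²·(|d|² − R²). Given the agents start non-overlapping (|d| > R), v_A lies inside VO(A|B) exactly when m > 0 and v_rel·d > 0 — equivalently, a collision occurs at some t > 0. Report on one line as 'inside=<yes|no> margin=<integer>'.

d = (-7, 17),  |d|² = 338;  R = 2+3 = 5,  c = 338−5² = 313
v_rel = (-6, 5),  |v_rel|² = 61;  v_rel·d = (-6)·(-7) + (5)·(17) = 127
61·t² − 254·t + 313 = 0  ⇒  m = 127² − 61·313 = -2964
m = -2964 < 0,  v_rel·d = 127 > 0  ⇒  outside

inside=no margin=-2964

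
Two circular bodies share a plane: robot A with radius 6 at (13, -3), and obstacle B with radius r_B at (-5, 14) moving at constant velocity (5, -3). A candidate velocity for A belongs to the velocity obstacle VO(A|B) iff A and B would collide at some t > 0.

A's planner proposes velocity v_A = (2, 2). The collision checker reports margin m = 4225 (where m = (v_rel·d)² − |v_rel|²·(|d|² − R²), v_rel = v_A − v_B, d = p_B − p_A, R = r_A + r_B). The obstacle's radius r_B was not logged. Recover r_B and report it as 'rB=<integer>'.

m = 4225
d = (-18, 17);  v_rel = (-3, 5),  |v_rel|² = 34
v_rel×d = (-3)·(17) − (5)·(-18) = 39
since m = R²·34 − 39²:  R² = (1521 + 4225) / 34 = 169
R = √169 = 13  ⇒  r_B = 13 − 6 = 7

rB=7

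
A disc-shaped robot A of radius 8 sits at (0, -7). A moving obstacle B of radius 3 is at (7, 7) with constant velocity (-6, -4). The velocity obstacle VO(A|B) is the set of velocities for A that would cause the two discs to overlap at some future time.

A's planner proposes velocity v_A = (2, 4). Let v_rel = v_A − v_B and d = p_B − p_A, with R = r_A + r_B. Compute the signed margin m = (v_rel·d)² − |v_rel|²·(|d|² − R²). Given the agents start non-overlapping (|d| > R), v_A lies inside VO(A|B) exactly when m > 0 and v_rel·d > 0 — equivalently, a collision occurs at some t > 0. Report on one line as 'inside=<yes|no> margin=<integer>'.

d = (7, 14),  |d|² = 245;  R = 8+3 = 11,  c = 245−11² = 124
v_rel = (8, 8),  |v_rel|² = 128;  v_rel·d = (8)·(7) + (8)·(14) = 168
128·t² − 336·t + 124 = 0  ⇒  m = 168² − 128·124 = 12352
m = 12352 > 0,  v_rel·d = 168 > 0  ⇒  inside

inside=yes margin=12352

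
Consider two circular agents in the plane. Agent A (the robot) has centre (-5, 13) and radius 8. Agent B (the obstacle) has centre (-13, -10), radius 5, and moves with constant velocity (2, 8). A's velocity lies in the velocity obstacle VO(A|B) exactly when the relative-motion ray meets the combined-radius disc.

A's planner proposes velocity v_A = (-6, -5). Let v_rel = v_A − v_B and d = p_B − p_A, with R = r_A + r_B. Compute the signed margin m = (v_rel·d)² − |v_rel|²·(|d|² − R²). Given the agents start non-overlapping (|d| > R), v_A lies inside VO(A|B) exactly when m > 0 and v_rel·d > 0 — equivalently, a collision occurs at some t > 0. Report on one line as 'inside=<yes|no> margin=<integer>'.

d = (-8, -23),  |d|² = 593;  R = 8+5 = 13,  c = 593−13² = 424
v_rel = (-8, -13),  |v_rel|² = 233;  v_rel·d = (-8)·(-8) + (-13)·(-23) = 363
233·t² − 726·t + 424 = 0  ⇒  m = 363² − 233·424 = 32977
m = 32977 > 0,  v_rel·d = 363 > 0  ⇒  inside

inside=yes margin=32977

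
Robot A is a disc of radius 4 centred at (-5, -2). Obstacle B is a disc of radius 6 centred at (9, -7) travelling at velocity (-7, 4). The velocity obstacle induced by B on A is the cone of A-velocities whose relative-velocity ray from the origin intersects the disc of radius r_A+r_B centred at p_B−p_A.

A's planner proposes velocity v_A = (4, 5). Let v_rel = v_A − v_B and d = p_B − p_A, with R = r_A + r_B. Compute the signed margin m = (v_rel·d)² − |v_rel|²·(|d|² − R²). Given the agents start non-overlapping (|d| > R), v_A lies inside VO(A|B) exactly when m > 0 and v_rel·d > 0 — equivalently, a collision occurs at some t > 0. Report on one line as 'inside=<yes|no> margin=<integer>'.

d = (14, -5),  |d|² = 221;  R = 4+6 = 10,  c = 221−10² = 121
v_rel = (11, 1),  |v_rel|² = 122;  v_rel·d = (11)·(14) + (1)·(-5) = 149
122·t² − 298·t + 121 = 0  ⇒  m = 149² − 122·121 = 7439
m = 7439 > 0,  v_rel·d = 149 > 0  ⇒  inside

inside=yes margin=7439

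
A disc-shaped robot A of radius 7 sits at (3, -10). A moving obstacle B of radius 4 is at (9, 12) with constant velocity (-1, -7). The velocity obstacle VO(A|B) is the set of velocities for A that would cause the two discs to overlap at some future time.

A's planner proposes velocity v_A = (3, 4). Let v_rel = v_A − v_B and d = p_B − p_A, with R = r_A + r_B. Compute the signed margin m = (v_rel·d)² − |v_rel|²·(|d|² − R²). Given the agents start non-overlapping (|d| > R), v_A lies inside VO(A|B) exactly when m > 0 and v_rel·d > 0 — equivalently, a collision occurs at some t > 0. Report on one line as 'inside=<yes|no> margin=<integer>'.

d = (6, 22),  |d|² = 520;  R = 7+4 = 11,  c = 520−11² = 399
v_rel = (4, 11),  |v_rel|² = 137;  v_rel·d = (4)·(6) + (11)·(22) = 266
137·t² − 532·t + 399 = 0  ⇒  m = 266² − 137·399 = 16093
m = 16093 > 0,  v_rel·d = 266 > 0  ⇒  inside

inside=yes margin=16093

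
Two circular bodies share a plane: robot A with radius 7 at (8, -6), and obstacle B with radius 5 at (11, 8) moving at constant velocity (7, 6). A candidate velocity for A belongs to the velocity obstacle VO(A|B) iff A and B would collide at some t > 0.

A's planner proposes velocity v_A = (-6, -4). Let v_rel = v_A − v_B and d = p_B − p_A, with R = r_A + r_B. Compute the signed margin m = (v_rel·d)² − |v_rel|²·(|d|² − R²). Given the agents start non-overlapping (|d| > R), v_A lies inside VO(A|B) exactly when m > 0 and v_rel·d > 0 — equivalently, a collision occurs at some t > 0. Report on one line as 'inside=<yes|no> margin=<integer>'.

d = (3, 14),  |d|² = 205;  R = 7+5 = 12,  c = 205−12² = 61
v_rel = (-13, -10),  |v_rel|² = 269;  v_rel·d = (-13)·(3) + (-10)·(14) = -179
269·t² + 358·t + 61 = 0  ⇒  m = (-179)² − 269·61 = 15632
m = 15632 > 0,  v_rel·d = -179 < 0  ⇒  outside

inside=no margin=15632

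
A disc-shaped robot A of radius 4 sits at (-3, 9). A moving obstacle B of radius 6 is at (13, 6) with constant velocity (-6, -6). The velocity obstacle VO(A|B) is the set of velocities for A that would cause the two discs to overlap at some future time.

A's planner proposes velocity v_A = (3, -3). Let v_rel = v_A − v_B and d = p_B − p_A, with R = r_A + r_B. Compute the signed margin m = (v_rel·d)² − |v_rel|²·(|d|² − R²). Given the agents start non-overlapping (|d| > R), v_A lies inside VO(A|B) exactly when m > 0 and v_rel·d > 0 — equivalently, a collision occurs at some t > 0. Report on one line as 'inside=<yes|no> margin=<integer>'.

d = (16, -3),  |d|² = 265;  R = 4+6 = 10,  c = 265−10² = 165
v_rel = (9, 3),  |v_rel|² = 90;  v_rel·d = (9)·(16) + (3)·(-3) = 135
90·t² − 270·t + 165 = 0  ⇒  m = 135² − 90·165 = 3375
m = 3375 > 0,  v_rel·d = 135 > 0  ⇒  inside

inside=yes margin=3375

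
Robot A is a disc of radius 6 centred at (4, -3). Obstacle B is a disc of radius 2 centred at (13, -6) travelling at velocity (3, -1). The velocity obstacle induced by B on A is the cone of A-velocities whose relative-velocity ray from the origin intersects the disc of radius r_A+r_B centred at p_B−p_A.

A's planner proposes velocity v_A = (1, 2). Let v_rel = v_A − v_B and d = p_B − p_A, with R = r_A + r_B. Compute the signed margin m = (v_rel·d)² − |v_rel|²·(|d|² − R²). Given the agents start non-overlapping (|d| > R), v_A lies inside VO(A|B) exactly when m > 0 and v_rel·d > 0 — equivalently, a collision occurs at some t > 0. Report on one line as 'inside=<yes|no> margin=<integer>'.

d = (9, -3),  |d|² = 90;  R = 6+2 = 8,  c = 90−8² = 26
v_rel = (-2, 3),  |v_rel|² = 13;  v_rel·d = (-2)·(9) + (3)·(-3) = -27
13·t² + 54·t + 26 = 0  ⇒  m = (-27)² − 13·26 = 391
m = 391 > 0,  v_rel·d = -27 < 0  ⇒  outside

inside=no margin=391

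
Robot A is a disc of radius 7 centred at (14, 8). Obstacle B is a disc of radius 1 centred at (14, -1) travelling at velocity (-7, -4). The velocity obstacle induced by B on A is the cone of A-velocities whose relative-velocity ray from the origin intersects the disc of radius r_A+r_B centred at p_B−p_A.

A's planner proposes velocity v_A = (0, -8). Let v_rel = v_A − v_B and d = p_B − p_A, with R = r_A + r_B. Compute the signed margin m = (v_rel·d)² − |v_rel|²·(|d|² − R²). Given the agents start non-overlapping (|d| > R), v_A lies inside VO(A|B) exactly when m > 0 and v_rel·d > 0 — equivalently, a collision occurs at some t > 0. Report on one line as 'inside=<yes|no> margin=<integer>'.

d = (0, -9),  |d|² = 81;  R = 7+1 = 8,  c = 81−8² = 17
v_rel = (7, -4),  |v_rel|² = 65;  v_rel·d = (7)·(0) + (-4)·(-9) = 36
65·t² − 72·t + 17 = 0  ⇒  m = 36² − 65·17 = 191
m = 191 > 0,  v_rel·d = 36 > 0  ⇒  inside

inside=yes margin=191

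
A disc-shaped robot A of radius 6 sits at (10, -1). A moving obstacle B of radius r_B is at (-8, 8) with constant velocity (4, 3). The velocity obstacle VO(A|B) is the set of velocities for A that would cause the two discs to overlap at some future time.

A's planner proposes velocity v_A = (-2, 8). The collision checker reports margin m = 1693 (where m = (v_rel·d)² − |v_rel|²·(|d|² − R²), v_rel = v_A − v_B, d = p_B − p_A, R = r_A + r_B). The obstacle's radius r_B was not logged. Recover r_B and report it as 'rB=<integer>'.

m = 1693
d = (-18, 9);  v_rel = (-6, 5),  |v_rel|² = 61
v_rel×d = (-6)·(9) − (5)·(-18) = 36
since m = R²·61 − 36²:  R² = (1296 + 1693) / 61 = 49
R = √49 = 7  ⇒  r_B = 7 − 6 = 1

rB=1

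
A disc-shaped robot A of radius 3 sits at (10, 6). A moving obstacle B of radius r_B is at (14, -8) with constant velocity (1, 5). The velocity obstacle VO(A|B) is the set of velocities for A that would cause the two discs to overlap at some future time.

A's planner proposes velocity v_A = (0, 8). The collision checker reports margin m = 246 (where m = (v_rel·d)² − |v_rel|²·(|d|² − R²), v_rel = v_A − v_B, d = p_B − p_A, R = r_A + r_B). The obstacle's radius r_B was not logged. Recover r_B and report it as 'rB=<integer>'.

m = 246
d = (4, -14);  v_rel = (-1, 3),  |v_rel|² = 10
v_rel×d = (-1)·(-14) − (3)·(4) = 2
since m = R²·10 − 2²:  R² = (4 + 246) / 10 = 25
R = √25 = 5  ⇒  r_B = 5 − 3 = 2

rB=2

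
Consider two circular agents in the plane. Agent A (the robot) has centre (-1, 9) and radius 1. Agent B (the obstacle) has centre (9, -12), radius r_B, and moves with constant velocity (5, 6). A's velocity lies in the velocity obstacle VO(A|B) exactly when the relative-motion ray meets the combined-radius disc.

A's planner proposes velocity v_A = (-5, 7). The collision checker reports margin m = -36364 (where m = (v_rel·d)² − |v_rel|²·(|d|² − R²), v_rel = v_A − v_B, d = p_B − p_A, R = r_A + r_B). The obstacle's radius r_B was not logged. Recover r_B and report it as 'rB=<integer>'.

m = -36364
d = (10, -21);  v_rel = (-10, 1),  |v_rel|² = 101
v_rel×d = (-10)·(-21) − (1)·(10) = 200
since m = R²·101 − 200²:  R² = (40000 + -36364) / 101 = 36
R = √36 = 6  ⇒  r_B = 6 − 1 = 5

rB=5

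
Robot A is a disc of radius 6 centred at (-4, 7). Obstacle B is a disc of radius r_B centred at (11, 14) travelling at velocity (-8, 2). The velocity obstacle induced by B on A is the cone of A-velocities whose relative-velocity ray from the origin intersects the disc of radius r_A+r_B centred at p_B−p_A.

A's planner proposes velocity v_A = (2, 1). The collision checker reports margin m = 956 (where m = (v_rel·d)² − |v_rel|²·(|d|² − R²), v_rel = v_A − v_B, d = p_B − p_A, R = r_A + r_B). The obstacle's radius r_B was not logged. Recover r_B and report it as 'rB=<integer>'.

m = 956
d = (15, 7);  v_rel = (10, -1),  |v_rel|² = 101
v_rel×d = (10)·(7) − (-1)·(15) = 85
since m = R²·101 − 85²:  R² = (7225 + 956) / 101 = 81
R = √81 = 9  ⇒  r_B = 9 − 6 = 3

rB=3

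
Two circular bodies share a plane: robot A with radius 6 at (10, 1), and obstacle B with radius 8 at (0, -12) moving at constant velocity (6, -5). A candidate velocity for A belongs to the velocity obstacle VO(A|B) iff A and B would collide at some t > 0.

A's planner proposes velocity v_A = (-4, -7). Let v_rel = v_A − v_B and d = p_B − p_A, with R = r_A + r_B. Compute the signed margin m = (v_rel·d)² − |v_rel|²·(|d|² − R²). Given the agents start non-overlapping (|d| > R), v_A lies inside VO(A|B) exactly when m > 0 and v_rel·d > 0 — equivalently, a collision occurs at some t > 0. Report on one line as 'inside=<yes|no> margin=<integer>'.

d = (-10, -13),  |d|² = 269;  R = 6+8 = 14,  c = 269−14² = 73
v_rel = (-10, -2),  |v_rel|² = 104;  v_rel·d = (-10)·(-10) + (-2)·(-13) = 126
104·t² − 252·t + 73 = 0  ⇒  m = 126² − 104·73 = 8284
m = 8284 > 0,  v_rel·d = 126 > 0  ⇒  inside

inside=yes margin=8284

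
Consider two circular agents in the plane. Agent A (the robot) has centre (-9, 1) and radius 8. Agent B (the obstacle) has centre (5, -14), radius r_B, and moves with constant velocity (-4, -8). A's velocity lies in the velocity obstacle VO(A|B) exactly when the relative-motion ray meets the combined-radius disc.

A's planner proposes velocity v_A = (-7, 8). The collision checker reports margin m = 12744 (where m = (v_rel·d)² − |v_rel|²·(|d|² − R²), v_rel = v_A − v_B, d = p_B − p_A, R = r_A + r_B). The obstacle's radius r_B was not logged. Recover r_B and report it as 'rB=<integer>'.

m = 12744
d = (14, -15);  v_rel = (-3, 16),  |v_rel|² = 265
v_rel×d = (-3)·(-15) − (16)·(14) = -179
since m = R²·265 − (-179)²:  R² = (32041 + 12744) / 265 = 169
R = √169 = 13  ⇒  r_B = 13 − 8 = 5

rB=5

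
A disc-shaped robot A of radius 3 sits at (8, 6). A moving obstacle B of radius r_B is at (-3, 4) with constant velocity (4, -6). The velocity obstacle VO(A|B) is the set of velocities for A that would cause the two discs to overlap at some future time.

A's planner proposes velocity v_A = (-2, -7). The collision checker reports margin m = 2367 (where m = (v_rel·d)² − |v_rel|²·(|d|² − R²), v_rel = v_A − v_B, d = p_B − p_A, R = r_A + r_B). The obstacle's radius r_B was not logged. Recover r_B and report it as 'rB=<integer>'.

m = 2367
d = (-11, -2);  v_rel = (-6, -1),  |v_rel|² = 37
v_rel×d = (-6)·(-2) − (-1)·(-11) = 1
since m = R²·37 − 1²:  R² = (1 + 2367) / 37 = 64
R = √64 = 8  ⇒  r_B = 8 − 3 = 5

rB=5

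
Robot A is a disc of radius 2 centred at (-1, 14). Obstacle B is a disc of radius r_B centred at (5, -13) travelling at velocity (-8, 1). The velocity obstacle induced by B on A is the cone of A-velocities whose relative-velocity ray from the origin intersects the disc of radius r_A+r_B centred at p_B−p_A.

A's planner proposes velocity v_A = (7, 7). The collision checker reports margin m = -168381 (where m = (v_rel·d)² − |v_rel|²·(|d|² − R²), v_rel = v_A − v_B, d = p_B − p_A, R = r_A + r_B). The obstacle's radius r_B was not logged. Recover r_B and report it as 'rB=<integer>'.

m = -168381
d = (6, -27);  v_rel = (15, 6),  |v_rel|² = 261
v_rel×d = (15)·(-27) − (6)·(6) = -441
since m = R²·261 − (-441)²:  R² = (194481 + -168381) / 261 = 100
R = √100 = 10  ⇒  r_B = 10 − 2 = 8

rB=8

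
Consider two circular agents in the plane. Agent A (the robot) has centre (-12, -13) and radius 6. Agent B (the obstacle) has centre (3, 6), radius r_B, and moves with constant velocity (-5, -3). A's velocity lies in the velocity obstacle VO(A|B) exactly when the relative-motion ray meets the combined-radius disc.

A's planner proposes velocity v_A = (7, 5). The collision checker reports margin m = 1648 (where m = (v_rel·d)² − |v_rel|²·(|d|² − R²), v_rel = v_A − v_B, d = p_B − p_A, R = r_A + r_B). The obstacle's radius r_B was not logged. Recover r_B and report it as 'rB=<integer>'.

m = 1648
d = (15, 19);  v_rel = (12, 8),  |v_rel|² = 208
v_rel×d = (12)·(19) − (8)·(15) = 108
since m = R²·208 − 108²:  R² = (11664 + 1648) / 208 = 64
R = √64 = 8  ⇒  r_B = 8 − 6 = 2

rB=2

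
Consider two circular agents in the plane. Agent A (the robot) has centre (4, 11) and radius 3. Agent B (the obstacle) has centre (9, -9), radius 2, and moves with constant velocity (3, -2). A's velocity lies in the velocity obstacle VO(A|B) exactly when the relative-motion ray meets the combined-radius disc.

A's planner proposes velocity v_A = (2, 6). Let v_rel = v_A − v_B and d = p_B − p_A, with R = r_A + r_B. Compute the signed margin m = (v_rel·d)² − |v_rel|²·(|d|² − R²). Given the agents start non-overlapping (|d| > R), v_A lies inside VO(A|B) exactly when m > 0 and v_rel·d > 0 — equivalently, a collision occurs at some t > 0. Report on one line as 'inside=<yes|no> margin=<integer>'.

d = (5, -20),  |d|² = 425;  R = 3+2 = 5,  c = 425−5² = 400
v_rel = (-1, 8),  |v_rel|² = 65;  v_rel·d = (-1)·(5) + (8)·(-20) = -165
65·t² + 330·t + 400 = 0  ⇒  m = (-165)² − 65·400 = 1225
m = 1225 > 0,  v_rel·d = -165 < 0  ⇒  outside

inside=no margin=1225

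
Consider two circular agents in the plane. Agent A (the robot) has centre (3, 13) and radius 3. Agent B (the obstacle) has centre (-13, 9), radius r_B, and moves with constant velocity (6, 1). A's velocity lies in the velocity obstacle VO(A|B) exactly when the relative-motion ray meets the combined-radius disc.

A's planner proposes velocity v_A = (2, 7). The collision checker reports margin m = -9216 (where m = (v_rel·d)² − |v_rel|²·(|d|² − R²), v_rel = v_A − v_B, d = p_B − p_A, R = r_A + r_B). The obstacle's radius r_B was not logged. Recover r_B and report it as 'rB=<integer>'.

m = -9216
d = (-16, -4);  v_rel = (-4, 6),  |v_rel|² = 52
v_rel×d = (-4)·(-4) − (6)·(-16) = 112
since m = R²·52 − 112²:  R² = (12544 + -9216) / 52 = 64
R = √64 = 8  ⇒  r_B = 8 − 3 = 5

rB=5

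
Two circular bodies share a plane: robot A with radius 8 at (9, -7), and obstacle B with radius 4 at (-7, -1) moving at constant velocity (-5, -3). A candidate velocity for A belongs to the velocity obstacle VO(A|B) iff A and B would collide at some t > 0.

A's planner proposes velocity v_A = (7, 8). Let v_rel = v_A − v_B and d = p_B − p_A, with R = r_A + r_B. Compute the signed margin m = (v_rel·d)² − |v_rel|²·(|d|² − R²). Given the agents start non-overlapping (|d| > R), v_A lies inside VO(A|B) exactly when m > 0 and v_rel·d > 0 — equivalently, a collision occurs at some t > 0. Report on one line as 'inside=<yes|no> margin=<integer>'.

d = (-16, 6),  |d|² = 292;  R = 8+4 = 12,  c = 292−12² = 148
v_rel = (12, 11),  |v_rel|² = 265;  v_rel·d = (12)·(-16) + (11)·(6) = -126
265·t² + 252·t + 148 = 0  ⇒  m = (-126)² − 265·148 = -23344
m = -23344 < 0,  v_rel·d = -126 < 0  ⇒  outside

inside=no margin=-23344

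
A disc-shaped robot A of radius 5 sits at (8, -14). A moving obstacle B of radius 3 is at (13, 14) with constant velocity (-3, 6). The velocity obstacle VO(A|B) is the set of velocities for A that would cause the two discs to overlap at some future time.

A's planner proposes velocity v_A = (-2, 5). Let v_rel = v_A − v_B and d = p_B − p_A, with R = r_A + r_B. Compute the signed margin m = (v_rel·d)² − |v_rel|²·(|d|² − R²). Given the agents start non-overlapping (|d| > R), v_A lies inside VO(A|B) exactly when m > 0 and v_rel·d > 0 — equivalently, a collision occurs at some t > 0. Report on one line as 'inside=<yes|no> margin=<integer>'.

d = (5, 28),  |d|² = 809;  R = 5+3 = 8,  c = 809−8² = 745
v_rel = (1, -1),  |v_rel|² = 2;  v_rel·d = (1)·(5) + (-1)·(28) = -23
2·t² + 46·t + 745 = 0  ⇒  m = (-23)² − 2·745 = -961
m = -961 < 0,  v_rel·d = -23 < 0  ⇒  outside

inside=no margin=-961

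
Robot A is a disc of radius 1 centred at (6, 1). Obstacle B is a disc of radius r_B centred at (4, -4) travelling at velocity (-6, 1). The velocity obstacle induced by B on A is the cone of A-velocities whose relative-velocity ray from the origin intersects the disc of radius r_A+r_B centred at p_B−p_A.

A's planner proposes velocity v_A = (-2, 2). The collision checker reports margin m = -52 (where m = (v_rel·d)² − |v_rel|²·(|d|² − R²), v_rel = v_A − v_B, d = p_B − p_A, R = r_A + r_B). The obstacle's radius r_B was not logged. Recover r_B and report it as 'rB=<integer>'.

m = -52
d = (-2, -5);  v_rel = (4, 1),  |v_rel|² = 17
v_rel×d = (4)·(-5) − (1)·(-2) = -18
since m = R²·17 − (-18)²:  R² = (324 + -52) / 17 = 16
R = √16 = 4  ⇒  r_B = 4 − 1 = 3

rB=3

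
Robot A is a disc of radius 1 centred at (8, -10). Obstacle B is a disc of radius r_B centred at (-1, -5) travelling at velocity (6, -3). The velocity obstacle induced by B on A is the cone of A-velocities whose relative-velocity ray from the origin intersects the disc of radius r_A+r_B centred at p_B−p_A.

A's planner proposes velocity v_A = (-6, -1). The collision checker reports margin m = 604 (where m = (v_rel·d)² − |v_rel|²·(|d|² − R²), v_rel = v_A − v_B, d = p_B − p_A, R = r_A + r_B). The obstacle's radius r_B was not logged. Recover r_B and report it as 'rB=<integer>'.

m = 604
d = (-9, 5);  v_rel = (-12, 2),  |v_rel|² = 148
v_rel×d = (-12)·(5) − (2)·(-9) = -42
since m = R²·148 − (-42)²:  R² = (1764 + 604) / 148 = 16
R = √16 = 4  ⇒  r_B = 4 − 1 = 3

rB=3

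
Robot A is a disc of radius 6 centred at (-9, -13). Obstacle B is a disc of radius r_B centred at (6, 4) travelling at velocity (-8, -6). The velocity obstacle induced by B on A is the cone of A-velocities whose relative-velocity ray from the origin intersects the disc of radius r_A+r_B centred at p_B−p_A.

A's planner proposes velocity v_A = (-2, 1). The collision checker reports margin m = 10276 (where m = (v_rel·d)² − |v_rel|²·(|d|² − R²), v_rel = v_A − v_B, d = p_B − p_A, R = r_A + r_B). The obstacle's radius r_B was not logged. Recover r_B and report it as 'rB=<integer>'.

m = 10276
d = (15, 17);  v_rel = (6, 7),  |v_rel|² = 85
v_rel×d = (6)·(17) − (7)·(15) = -3
since m = R²·85 − (-3)²:  R² = (9 + 10276) / 85 = 121
R = √121 = 11  ⇒  r_B = 11 − 6 = 5

rB=5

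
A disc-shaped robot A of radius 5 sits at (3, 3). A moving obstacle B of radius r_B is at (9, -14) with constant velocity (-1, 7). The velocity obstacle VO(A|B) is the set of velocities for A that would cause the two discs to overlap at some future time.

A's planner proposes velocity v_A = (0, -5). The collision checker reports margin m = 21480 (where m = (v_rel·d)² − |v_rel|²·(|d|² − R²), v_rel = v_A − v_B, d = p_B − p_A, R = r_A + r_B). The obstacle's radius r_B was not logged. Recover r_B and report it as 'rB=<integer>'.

m = 21480
d = (6, -17);  v_rel = (1, -12),  |v_rel|² = 145
v_rel×d = (1)·(-17) − (-12)·(6) = 55
since m = R²·145 − 55²:  R² = (3025 + 21480) / 145 = 169
R = √169 = 13  ⇒  r_B = 13 − 5 = 8

rB=8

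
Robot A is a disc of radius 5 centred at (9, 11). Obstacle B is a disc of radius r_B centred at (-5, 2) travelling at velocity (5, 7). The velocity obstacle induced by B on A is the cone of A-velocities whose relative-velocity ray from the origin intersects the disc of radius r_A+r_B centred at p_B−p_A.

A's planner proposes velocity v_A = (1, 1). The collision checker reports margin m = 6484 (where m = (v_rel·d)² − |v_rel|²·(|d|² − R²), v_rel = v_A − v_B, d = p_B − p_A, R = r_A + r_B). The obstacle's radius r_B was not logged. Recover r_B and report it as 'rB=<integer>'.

m = 6484
d = (-14, -9);  v_rel = (-4, -6),  |v_rel|² = 52
v_rel×d = (-4)·(-9) − (-6)·(-14) = -48
since m = R²·52 − (-48)²:  R² = (2304 + 6484) / 52 = 169
R = √169 = 13  ⇒  r_B = 13 − 5 = 8

rB=8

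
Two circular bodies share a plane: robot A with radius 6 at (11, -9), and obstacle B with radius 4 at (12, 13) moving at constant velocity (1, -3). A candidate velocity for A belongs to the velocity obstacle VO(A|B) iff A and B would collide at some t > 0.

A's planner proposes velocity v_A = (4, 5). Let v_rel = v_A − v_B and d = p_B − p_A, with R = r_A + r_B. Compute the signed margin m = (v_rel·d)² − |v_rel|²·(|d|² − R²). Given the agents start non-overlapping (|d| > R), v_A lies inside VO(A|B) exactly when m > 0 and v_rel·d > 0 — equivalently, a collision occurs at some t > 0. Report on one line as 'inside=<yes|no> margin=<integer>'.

d = (1, 22),  |d|² = 485;  R = 6+4 = 10,  c = 485−10² = 385
v_rel = (3, 8),  |v_rel|² = 73;  v_rel·d = (3)·(1) + (8)·(22) = 179
73·t² − 358·t + 385 = 0  ⇒  m = 179² − 73·385 = 3936
m = 3936 > 0,  v_rel·d = 179 > 0  ⇒  inside

inside=yes margin=3936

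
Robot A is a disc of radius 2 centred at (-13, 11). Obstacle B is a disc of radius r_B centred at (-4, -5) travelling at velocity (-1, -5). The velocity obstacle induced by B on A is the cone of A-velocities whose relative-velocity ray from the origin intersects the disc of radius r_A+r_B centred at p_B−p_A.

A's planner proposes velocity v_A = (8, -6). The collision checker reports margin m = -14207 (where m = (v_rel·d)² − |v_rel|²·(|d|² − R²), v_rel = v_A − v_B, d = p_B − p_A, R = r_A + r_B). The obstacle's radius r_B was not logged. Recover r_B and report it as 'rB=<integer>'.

m = -14207
d = (9, -16);  v_rel = (9, -1),  |v_rel|² = 82
v_rel×d = (9)·(-16) − (-1)·(9) = -135
since m = R²·82 − (-135)²:  R² = (18225 + -14207) / 82 = 49
R = √49 = 7  ⇒  r_B = 7 − 2 = 5

rB=5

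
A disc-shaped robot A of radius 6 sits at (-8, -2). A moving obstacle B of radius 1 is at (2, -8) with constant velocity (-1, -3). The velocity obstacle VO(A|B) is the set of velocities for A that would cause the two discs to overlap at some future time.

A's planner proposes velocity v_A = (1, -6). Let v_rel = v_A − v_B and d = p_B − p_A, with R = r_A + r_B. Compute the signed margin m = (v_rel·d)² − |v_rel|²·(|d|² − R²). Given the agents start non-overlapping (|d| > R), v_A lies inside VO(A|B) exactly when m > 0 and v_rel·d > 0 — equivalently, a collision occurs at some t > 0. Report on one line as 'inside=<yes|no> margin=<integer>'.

d = (10, -6),  |d|² = 136;  R = 6+1 = 7,  c = 136−7² = 87
v_rel = (2, -3),  |v_rel|² = 13;  v_rel·d = (2)·(10) + (-3)·(-6) = 38
13·t² − 76·t + 87 = 0  ⇒  m = 38² − 13·87 = 313
m = 313 > 0,  v_rel·d = 38 > 0  ⇒  inside

inside=yes margin=313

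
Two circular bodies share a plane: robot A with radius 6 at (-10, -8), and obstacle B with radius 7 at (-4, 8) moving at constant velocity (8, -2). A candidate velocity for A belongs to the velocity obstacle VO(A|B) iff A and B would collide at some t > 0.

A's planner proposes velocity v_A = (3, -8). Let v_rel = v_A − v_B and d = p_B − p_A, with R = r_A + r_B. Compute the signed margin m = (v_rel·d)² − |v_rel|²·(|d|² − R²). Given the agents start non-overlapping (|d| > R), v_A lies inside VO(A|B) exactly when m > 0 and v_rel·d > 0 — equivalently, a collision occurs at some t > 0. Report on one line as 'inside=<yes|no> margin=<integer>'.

d = (6, 16),  |d|² = 292;  R = 6+7 = 13,  c = 292−13² = 123
v_rel = (-5, -6),  |v_rel|² = 61;  v_rel·d = (-5)·(6) + (-6)·(16) = -126
61·t² + 252·t + 123 = 0  ⇒  m = (-126)² − 61·123 = 8373
m = 8373 > 0,  v_rel·d = -126 < 0  ⇒  outside

inside=no margin=8373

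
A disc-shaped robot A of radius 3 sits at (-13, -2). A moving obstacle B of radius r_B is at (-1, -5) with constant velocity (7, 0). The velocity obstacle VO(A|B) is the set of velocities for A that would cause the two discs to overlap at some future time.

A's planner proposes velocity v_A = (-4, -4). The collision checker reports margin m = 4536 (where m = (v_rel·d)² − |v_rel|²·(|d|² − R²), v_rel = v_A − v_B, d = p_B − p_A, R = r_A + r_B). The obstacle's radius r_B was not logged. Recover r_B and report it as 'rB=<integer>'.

m = 4536
d = (12, -3);  v_rel = (-11, -4),  |v_rel|² = 137
v_rel×d = (-11)·(-3) − (-4)·(12) = 81
since m = R²·137 − 81²:  R² = (6561 + 4536) / 137 = 81
R = √81 = 9  ⇒  r_B = 9 − 3 = 6

rB=6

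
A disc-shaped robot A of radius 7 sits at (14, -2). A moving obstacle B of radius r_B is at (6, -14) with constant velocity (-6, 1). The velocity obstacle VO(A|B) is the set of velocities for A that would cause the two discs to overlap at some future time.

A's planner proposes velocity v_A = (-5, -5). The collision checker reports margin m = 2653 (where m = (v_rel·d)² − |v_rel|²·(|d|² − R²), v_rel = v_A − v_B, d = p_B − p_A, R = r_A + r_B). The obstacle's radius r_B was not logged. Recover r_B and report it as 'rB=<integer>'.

m = 2653
d = (-8, -12);  v_rel = (1, -6),  |v_rel|² = 37
v_rel×d = (1)·(-12) − (-6)·(-8) = -60
since m = R²·37 − (-60)²:  R² = (3600 + 2653) / 37 = 169
R = √169 = 13  ⇒  r_B = 13 − 7 = 6

rB=6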